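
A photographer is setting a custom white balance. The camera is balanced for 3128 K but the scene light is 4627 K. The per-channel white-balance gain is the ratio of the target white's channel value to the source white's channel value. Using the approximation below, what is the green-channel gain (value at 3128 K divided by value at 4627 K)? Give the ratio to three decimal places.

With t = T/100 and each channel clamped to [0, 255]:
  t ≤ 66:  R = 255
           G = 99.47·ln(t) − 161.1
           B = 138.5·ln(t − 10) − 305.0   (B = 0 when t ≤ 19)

At 4627 K (t = 46.27):
  G = 99.47·ln 46.27 − 161.1 = 99.47·3.8345 − 161.1 = 220.317.
At 3128 K (t = 31.28):
  G = 99.47·ln 31.28 − 161.1 = 99.47·3.4430 − 161.1 = 181.373.
Gain = 181.373 / 220.317 = 0.8232 → 0.823.

0.823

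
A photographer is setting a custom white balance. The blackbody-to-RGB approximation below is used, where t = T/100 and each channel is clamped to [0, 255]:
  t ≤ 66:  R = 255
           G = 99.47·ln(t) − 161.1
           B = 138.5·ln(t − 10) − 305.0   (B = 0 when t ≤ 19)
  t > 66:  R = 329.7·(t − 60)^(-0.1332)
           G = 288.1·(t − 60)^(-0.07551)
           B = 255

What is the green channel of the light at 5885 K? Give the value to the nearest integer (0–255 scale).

t = 5885/100 = 58.85; the t ≤ 66 branch applies.
G = 99.47·ln 58.85 − 161.1 = 99.47·4.0750 − 161.1 = 244.239.
Rounded: 244.

244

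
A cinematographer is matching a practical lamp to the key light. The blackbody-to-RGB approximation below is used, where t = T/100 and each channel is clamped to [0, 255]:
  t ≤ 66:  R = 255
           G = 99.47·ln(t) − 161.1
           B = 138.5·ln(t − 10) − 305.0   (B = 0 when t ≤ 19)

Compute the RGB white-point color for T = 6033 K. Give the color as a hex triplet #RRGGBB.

t = 6033/100 = 60.33; the t ≤ 66 branch applies.
R = 255 by definition for t ≤ 66.
G = 99.47·ln 60.33 − 161.1 = 99.47·4.0998 − 161.1 = 246.710.
B = 138.5·ln(60.33 − 10) − 305.0 = 138.5·ln 50.33 − 305.0 = 138.5·3.9186 − 305.0 = 237.726.
Rounded: (255, 247, 238).
In hex: #FFF7EE.

#FFF7EE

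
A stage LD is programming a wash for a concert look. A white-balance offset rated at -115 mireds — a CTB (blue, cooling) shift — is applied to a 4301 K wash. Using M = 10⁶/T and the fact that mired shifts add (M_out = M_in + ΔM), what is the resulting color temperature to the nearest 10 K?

M_in = 10⁶/4301 = 232.50 mireds.
M_out = 232.50 + (-115) = 117.50 mireds.
T_out = 10⁶/117.50 = 8510.3 K → 8510 K.

8510 K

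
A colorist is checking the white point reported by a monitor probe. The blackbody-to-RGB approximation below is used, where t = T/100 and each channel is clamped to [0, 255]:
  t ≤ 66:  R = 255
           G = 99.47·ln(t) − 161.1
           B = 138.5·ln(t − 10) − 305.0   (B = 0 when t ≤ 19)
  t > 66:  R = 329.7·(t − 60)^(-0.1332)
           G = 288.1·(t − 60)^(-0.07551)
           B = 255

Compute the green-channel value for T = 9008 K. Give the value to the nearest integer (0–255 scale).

t = 9008/100 = 90.08; the t > 66 branch applies.
G = 288.1·(90.08 − 60)^(-0.07551) = 288.1·30.08^(-0.07551) = 288.1·0.77335 = 222.802.
Rounded: 223.

223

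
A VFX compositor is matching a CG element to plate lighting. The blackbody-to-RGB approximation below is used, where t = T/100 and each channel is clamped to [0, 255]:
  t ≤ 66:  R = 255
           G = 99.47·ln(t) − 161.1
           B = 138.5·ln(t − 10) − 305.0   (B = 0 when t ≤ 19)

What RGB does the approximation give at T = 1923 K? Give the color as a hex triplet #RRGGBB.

t = 1923/100 = 19.23; the t ≤ 66 branch applies.
R = 255 by definition for t ≤ 66.
G = 99.47·ln 19.23 − 161.1 = 99.47·2.9565 − 161.1 = 132.980.
B = 138.5·ln(19.23 − 10) − 305.0 = 138.5·ln 9.23 − 305.0 = 138.5·2.2225 − 305.0 = 2.811.
Rounded: (255, 133, 3).
In hex: #FF8503.

#FF8503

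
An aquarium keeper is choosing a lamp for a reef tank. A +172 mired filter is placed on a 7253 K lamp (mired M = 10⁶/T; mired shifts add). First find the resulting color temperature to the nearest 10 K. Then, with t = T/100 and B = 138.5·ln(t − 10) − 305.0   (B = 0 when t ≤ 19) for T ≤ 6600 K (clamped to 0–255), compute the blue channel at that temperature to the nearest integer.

M_in = 10⁶/7253 = 137.87; M_out = 137.87 + (+172) = 309.87.
T_out = 10⁶/309.87 = 3227.1 K → 3230 K; t = 32.3.
B = 138.5·ln(32.3 − 10) − 305.0 = 138.5·ln 22.3 − 305.0 = 138.5·3.1046 − 305.0 = 124.985.
Rounded: 125.

125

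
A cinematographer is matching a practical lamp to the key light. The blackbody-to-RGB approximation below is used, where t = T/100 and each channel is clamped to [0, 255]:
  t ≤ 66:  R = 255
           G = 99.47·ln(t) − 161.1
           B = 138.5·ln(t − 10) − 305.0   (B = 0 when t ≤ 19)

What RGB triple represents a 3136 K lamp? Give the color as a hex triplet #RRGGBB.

#FFB677

t = 3136/100 = 31.36; the t ≤ 66 branch applies.
R = 255 by definition for t ≤ 66.
G = 99.47·ln 31.36 − 161.1 = 99.47·3.4455 − 161.1 = 181.627.
B = 138.5·ln(31.36 − 10) − 305.0 = 138.5·ln 21.36 − 305.0 = 138.5·3.0615 − 305.0 = 119.021.
Rounded: (255, 182, 119).
In hex: #FFB677.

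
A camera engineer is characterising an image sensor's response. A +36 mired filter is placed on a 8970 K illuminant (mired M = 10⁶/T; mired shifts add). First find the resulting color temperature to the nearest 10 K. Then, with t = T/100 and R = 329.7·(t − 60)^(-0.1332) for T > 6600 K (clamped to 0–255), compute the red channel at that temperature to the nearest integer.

251

M_in = 10⁶/8970 = 111.48; M_out = 111.48 + (+36) = 147.48.
T_out = 10⁶/147.48 = 6780.5 K → 6780 K; t = 67.8.
R = 329.7·(67.8 − 60)^(-0.1332) = 329.7·7.8^(-0.1332) = 329.7·0.76063 = 250.779.
Rounded: 251.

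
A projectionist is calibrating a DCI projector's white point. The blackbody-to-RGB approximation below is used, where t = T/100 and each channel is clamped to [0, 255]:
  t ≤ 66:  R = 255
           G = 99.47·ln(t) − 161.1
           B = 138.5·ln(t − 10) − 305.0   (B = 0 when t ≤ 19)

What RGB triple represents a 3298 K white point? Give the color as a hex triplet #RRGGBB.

t = 3298/100 = 32.98; the t ≤ 66 branch applies.
R = 255 by definition for t ≤ 66.
G = 99.47·ln 32.98 − 161.1 = 99.47·3.4959 − 161.1 = 186.637.
B = 138.5·ln(32.98 − 10) − 305.0 = 138.5·ln 22.98 − 305.0 = 138.5·3.1346 − 305.0 = 129.145.
Rounded: (255, 187, 129).
In hex: #FFBB81.

#FFBB81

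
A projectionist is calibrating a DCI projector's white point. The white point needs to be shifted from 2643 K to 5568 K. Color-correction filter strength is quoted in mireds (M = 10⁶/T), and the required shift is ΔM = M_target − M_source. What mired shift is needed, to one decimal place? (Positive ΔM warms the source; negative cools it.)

-198.8 mireds

M_source = 10⁶/2643 = 378.358; M_target = 10⁶/5568 = 179.598.
ΔM = 179.598 − 378.358 = -198.760 → -198.8 mireds, a cooling shift.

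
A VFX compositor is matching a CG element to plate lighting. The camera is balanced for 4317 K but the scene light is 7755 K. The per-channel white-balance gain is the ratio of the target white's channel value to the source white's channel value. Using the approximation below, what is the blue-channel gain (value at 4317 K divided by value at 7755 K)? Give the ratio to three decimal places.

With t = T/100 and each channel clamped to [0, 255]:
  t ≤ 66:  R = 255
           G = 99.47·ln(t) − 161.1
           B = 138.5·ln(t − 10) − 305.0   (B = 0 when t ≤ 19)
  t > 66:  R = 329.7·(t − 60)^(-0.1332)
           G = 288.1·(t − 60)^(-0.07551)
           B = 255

0.706

At 7755 K (t = 77.55):
  B = 255 by definition for t > 66.
At 4317 K (t = 43.17):
  B = 138.5·ln(43.17 − 10) − 305.0 = 138.5·ln 33.17 − 305.0 = 138.5·3.5016 − 305.0 = 179.978.
Gain = 179.978 / 255.000 = 0.7058 → 0.706.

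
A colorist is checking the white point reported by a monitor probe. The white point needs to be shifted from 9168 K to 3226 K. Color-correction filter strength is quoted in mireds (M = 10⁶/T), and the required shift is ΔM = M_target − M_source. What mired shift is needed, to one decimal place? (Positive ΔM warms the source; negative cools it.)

M_source = 10⁶/9168 = 109.075; M_target = 10⁶/3226 = 309.981.
ΔM = 309.981 − 109.075 = 200.906 → +200.9 mireds, a warming shift.

+200.9 mireds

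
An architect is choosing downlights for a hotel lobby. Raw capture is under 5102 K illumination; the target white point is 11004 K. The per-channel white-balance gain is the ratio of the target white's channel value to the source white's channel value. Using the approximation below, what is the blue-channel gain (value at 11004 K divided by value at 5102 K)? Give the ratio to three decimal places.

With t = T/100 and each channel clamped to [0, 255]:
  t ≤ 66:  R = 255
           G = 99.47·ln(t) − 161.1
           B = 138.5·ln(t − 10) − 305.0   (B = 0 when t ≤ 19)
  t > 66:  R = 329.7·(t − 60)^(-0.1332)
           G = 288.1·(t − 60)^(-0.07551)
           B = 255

1.218

At 5102 K (t = 51.02):
  B = 138.5·ln(51.02 − 10) − 305.0 = 138.5·ln 41.02 − 305.0 = 138.5·3.7141 − 305.0 = 209.397.
At 11004 K (t = 110.04):
  B = 255 by definition for t > 66.
Gain = 255.000 / 209.397 = 1.2178 → 1.218.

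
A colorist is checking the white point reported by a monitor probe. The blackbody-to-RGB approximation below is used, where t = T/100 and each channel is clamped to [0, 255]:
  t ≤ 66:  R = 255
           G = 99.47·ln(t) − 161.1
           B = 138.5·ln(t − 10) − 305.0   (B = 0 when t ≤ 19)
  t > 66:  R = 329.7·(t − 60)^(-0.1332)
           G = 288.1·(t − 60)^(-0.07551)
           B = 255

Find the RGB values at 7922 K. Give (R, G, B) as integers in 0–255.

t = 7922/100 = 79.22; the t > 66 branch applies.
R = 329.7·(79.22 − 60)^(-0.1332) = 329.7·19.22^(-0.1332) = 329.7·0.67453 = 222.394.
G = 288.1·(79.22 − 60)^(-0.07551) = 288.1·19.22^(-0.07551) = 288.1·0.79995 = 230.466.
B = 255 by definition for t > 66.
Rounded: (222, 230, 255).

(222, 230, 255)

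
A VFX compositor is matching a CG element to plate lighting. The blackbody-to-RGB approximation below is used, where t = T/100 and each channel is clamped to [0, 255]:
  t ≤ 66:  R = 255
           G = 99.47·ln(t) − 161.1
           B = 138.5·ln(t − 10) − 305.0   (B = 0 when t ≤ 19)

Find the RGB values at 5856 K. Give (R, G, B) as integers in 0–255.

(255, 244, 233)

t = 5856/100 = 58.56; the t ≤ 66 branch applies.
R = 255 by definition for t ≤ 66.
G = 99.47·ln 58.56 − 161.1 = 99.47·4.0701 − 161.1 = 243.748.
B = 138.5·ln(58.56 − 10) − 305.0 = 138.5·ln 48.56 − 305.0 = 138.5·3.8828 − 305.0 = 232.768.
Rounded: (255, 244, 233).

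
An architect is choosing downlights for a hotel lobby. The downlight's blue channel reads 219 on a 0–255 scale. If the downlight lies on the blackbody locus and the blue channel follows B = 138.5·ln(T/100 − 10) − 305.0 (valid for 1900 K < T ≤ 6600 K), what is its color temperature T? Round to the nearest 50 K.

ln(t − 10) = (219 + 305.0) / 138.5 = 3.7834.
t − 10 = e^3.7834 = 43.965, so t = 53.965.
T = 100·t = 5396 K → 5400 K to the nearest 50 K.

5400 K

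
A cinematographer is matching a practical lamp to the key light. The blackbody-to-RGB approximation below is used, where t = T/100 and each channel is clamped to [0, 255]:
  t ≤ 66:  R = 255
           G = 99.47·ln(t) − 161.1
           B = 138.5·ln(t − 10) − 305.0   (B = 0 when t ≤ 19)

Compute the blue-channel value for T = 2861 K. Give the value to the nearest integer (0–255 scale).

100

t = 2861/100 = 28.61; the t ≤ 66 branch applies.
B = 138.5·ln(28.61 − 10) − 305.0 = 138.5·ln 18.61 − 305.0 = 138.5·2.9237 − 305.0 = 99.932.
Rounded: 100.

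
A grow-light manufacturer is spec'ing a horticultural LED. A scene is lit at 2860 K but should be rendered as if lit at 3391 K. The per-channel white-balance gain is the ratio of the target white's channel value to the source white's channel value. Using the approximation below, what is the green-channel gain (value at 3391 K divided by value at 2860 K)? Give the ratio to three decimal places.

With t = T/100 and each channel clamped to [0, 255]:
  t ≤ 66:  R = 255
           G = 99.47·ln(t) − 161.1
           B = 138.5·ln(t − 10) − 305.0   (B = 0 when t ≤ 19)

At 2860 K (t = 28.6):
  G = 99.47·ln 28.6 − 161.1 = 99.47·3.3534 − 161.1 = 172.463.
At 3391 K (t = 33.91):
  G = 99.47·ln 33.91 − 161.1 = 99.47·3.5237 − 161.1 = 189.403.
Gain = 189.403 / 172.463 = 1.0982 → 1.098.

1.098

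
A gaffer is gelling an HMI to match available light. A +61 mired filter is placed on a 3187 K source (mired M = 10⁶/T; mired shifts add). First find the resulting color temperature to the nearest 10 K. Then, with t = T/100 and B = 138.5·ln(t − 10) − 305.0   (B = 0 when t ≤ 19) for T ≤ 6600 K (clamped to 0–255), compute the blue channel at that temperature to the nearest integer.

85

M_in = 10⁶/3187 = 313.77; M_out = 313.77 + (+61) = 374.77.
T_out = 10⁶/374.77 = 2668.3 K → 2670 K; t = 26.7.
B = 138.5·ln(26.7 − 10) − 305.0 = 138.5·ln 16.7 − 305.0 = 138.5·2.8154 − 305.0 = 84.934.
Rounded: 85.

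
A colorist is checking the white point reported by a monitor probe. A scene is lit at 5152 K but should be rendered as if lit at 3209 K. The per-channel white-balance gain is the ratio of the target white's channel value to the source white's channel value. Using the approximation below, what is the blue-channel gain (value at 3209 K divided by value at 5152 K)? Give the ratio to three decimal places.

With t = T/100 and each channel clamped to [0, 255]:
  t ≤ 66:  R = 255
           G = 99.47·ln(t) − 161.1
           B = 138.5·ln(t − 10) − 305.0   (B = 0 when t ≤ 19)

At 5152 K (t = 51.52):
  B = 138.5·ln(51.52 − 10) − 305.0 = 138.5·ln 41.52 − 305.0 = 138.5·3.7262 − 305.0 = 211.075.
At 3209 K (t = 32.09):
  B = 138.5·ln(32.09 − 10) − 305.0 = 138.5·ln 22.09 − 305.0 = 138.5·3.0951 − 305.0 = 123.675.
Gain = 123.675 / 211.075 = 0.5859 → 0.586.

0.586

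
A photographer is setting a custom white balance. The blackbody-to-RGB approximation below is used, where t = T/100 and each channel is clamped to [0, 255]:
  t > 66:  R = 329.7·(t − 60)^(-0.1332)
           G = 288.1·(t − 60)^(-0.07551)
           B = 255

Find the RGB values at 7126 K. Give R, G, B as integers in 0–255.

t = 7126/100 = 71.26; the t > 66 branch applies.
R = 329.7·(71.26 − 60)^(-0.1332) = 329.7·11.26^(-0.1332) = 329.7·0.72433 = 238.811.
G = 288.1·(71.26 − 60)^(-0.07551) = 288.1·11.26^(-0.07551) = 288.1·0.83291 = 239.962.
B = 255 by definition for t > 66.
Rounded: (239, 240, 255).

R=239, G=240, B=255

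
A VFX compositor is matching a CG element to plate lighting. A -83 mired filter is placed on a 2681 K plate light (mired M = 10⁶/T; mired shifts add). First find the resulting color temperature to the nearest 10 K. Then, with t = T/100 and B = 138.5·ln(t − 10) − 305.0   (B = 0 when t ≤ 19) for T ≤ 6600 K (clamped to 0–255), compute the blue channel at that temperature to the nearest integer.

M_in = 10⁶/2681 = 373.00; M_out = 373.00 + (-83) = 290.00.
T_out = 10⁶/290.00 = 3448.3 K → 3450 K; t = 34.5.
B = 138.5·ln(34.5 − 10) − 305.0 = 138.5·ln 24.5 − 305.0 = 138.5·3.1987 − 305.0 = 138.016.
Rounded: 138.

138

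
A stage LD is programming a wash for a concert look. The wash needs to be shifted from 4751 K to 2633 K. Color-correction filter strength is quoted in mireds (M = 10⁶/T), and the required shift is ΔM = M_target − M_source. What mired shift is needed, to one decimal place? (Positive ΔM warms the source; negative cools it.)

M_source = 10⁶/4751 = 210.482; M_target = 10⁶/2633 = 379.795.
ΔM = 379.795 − 210.482 = 169.313 → +169.3 mireds, a warming shift.

+169.3 mireds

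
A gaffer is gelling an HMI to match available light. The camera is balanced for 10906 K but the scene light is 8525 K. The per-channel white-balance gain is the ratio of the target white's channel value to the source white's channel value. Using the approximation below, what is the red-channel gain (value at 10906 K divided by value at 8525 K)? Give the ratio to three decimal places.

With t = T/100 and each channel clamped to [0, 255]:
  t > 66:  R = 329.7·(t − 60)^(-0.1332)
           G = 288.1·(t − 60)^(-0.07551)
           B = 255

0.915

At 8525 K (t = 85.25):
  R = 329.7·(85.25 − 60)^(-0.1332) = 329.7·25.25^(-0.1332) = 329.7·0.65046 = 214.456.
At 10906 K (t = 109.06):
  R = 329.7·(109.06 − 60)^(-0.1332) = 329.7·49.06^(-0.1332) = 329.7·0.59538 = 196.297.
Gain = 196.297 / 214.456 = 0.9153 → 0.915.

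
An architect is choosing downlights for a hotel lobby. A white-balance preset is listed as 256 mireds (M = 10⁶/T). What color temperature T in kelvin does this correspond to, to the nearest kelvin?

T = 10⁶ / 256 = 3906.25 K → 3906 K.

3906 K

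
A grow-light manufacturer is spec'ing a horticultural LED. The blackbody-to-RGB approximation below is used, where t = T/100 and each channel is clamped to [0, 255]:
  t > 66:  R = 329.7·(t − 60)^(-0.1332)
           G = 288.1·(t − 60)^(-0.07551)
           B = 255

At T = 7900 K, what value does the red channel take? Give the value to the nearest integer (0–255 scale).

t = 7900/100 = 79; the t > 66 branch applies.
R = 329.7·(79 − 60)^(-0.1332) = 329.7·19^(-0.1332) = 329.7·0.67557 = 222.735.
Rounded: 223.

223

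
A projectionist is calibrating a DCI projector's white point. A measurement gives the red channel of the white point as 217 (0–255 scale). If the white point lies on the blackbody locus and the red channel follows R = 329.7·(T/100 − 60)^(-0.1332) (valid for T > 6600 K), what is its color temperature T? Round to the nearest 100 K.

(t − 60)^(-0.1332) = 217/329.7 = 0.65817.
t − 60 = 0.65817^(1/-0.1332) = 0.65817^(-7.508) = 23.110, so t = 83.110.
T = 100·t = 8311 K → 8300 K to the nearest 100 K.

8300 K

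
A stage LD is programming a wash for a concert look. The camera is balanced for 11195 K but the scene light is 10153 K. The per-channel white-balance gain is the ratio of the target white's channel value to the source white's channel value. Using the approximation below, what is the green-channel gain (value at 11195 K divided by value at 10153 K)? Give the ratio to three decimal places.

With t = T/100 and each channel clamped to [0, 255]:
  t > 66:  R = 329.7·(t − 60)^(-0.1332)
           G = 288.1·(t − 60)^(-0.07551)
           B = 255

0.983

At 10153 K (t = 101.53):
  G = 288.1·(101.53 − 60)^(-0.07551) = 288.1·41.53^(-0.07551) = 288.1·0.75474 = 217.441.
At 11195 K (t = 111.95):
  G = 288.1·(111.95 − 60)^(-0.07551) = 288.1·51.95^(-0.07551) = 288.1·0.74209 = 213.796.
Gain = 213.796 / 217.441 = 0.9832 → 0.983.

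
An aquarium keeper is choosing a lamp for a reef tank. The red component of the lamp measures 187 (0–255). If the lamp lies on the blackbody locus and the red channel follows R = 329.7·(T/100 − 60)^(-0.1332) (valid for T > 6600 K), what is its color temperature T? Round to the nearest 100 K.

(t − 60)^(-0.1332) = 187/329.7 = 0.56718.
t − 60 = 0.56718^(1/-0.1332) = 0.56718^(-7.508) = 70.620, so t = 130.620.
T = 100·t = 13062 K → 13100 K to the nearest 100 K.

13100 K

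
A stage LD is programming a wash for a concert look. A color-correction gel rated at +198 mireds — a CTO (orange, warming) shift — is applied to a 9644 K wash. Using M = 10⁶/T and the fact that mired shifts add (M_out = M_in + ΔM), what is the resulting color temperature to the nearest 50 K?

3300 K

M_in = 10⁶/9644 = 103.69 mireds.
M_out = 103.69 + (+198) = 301.69 mireds.
T_out = 10⁶/301.69 = 3314.6 K → 3300 K.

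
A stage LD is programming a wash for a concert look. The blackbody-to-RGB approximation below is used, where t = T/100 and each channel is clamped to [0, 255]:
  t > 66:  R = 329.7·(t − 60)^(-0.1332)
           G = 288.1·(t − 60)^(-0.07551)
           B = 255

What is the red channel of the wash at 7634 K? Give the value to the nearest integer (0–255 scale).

t = 7634/100 = 76.34; the t > 66 branch applies.
R = 329.7·(76.34 − 60)^(-0.1332) = 329.7·16.34^(-0.1332) = 329.7·0.68928 = 227.255.
Rounded: 227.

227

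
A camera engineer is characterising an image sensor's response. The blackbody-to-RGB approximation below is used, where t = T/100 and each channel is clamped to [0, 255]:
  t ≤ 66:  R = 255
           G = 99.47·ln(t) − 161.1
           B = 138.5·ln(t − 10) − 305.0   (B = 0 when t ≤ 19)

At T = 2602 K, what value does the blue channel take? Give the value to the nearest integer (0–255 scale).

79

t = 2602/100 = 26.02; the t ≤ 66 branch applies.
B = 138.5·ln(26.02 − 10) − 305.0 = 138.5·ln 16.02 − 305.0 = 138.5·2.7738 − 305.0 = 79.177.
Rounded: 79.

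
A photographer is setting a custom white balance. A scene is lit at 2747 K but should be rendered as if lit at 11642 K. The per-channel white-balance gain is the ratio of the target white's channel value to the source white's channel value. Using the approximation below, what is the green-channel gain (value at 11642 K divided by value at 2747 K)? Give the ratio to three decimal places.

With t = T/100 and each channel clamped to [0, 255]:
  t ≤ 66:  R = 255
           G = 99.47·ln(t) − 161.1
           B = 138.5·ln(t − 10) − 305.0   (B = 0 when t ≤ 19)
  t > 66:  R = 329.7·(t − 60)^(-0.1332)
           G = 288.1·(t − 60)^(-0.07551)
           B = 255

1.261

At 2747 K (t = 27.47):
  G = 99.47·ln 27.47 − 161.1 = 99.47·3.3131 − 161.1 = 168.454.
At 11642 K (t = 116.42):
  G = 288.1·(116.42 − 60)^(-0.07551) = 288.1·56.42^(-0.07551) = 288.1·0.73748 = 212.468.
Gain = 212.468 / 168.454 = 1.2613 → 1.261.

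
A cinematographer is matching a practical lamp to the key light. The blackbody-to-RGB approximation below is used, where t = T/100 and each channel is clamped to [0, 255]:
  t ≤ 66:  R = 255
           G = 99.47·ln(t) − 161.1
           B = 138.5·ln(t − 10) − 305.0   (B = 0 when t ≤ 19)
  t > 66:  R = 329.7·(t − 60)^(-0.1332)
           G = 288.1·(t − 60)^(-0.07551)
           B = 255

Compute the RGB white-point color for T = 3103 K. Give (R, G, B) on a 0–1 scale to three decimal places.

t = 3103/100 = 31.03; the t ≤ 66 branch applies.
R = 255 by definition for t ≤ 66.
G = 99.47·ln 31.03 − 161.1 = 99.47·3.4350 − 161.1 = 180.575.
B = 138.5·ln(31.03 − 10) − 305.0 = 138.5·ln 21.03 − 305.0 = 138.5·3.0459 − 305.0 = 116.864.
Dividing each by 255: (1.0000, 0.7081, 0.4583) → (1.000, 0.708, 0.458).

(1.000, 0.708, 0.458)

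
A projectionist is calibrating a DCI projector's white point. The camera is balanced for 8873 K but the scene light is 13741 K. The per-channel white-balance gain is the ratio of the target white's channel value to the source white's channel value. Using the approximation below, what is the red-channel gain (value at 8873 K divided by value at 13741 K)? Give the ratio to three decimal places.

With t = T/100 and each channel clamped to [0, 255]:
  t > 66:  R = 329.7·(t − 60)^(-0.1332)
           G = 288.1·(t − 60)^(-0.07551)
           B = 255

1.141

At 13741 K (t = 137.41):
  R = 329.7·(137.41 − 60)^(-0.1332) = 329.7·77.41^(-0.1332) = 329.7·0.56029 = 184.727.
At 8873 K (t = 88.73):
  R = 329.7·(88.73 − 60)^(-0.1332) = 329.7·28.73^(-0.1332) = 329.7·0.63937 = 210.799.
Gain = 210.799 / 184.727 = 1.1411 → 1.141.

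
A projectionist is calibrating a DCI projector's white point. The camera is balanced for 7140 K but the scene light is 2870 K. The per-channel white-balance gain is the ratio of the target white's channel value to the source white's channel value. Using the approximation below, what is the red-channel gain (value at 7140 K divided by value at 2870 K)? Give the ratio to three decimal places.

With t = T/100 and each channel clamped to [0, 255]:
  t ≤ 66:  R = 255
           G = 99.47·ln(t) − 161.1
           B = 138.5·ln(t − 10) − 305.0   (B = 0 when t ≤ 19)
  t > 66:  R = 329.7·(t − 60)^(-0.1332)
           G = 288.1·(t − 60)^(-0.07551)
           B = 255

0.935

At 2870 K (t = 28.7):
  R = 255 by definition for t ≤ 66.
At 7140 K (t = 71.4):
  R = 329.7·(71.4 − 60)^(-0.1332) = 329.7·11.4^(-0.1332) = 329.7·0.72314 = 238.418.
Gain = 238.418 / 255.000 = 0.9350 → 0.935.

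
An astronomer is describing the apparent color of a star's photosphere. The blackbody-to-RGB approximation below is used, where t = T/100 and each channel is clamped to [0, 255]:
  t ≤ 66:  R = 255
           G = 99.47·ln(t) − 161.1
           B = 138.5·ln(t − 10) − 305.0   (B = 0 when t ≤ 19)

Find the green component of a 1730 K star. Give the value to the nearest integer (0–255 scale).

122

t = 1730/100 = 17.3; the t ≤ 66 branch applies.
G = 99.47·ln 17.3 − 161.1 = 99.47·2.8507 − 161.1 = 122.460.
Rounded: 122.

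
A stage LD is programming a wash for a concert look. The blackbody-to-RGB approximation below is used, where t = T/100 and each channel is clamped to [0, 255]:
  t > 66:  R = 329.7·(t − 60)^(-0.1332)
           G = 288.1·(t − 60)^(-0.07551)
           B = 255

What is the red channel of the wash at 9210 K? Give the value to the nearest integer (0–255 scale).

208

t = 9210/100 = 92.1; the t > 66 branch applies.
R = 329.7·(92.1 − 60)^(-0.1332) = 329.7·32.1^(-0.1332) = 329.7·0.62999 = 207.708.
Rounded: 208.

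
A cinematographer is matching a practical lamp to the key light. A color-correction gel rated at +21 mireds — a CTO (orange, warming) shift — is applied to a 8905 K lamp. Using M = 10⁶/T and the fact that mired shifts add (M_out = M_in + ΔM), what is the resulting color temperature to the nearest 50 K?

7500 K

M_in = 10⁶/8905 = 112.30 mireds.
M_out = 112.30 + (+21) = 133.30 mireds.
T_out = 10⁶/133.30 = 7502.1 K → 7500 K.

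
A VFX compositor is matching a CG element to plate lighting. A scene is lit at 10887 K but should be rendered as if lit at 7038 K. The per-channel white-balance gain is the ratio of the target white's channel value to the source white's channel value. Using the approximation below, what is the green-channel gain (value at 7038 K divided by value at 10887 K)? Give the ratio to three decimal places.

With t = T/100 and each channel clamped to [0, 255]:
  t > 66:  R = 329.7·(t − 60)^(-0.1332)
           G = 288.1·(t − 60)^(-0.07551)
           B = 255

1.124

At 10887 K (t = 108.87):
  G = 288.1·(108.87 − 60)^(-0.07551) = 288.1·48.87^(-0.07551) = 288.1·0.74552 = 214.785.
At 7038 K (t = 70.38):
  G = 288.1·(70.38 − 60)^(-0.07551) = 288.1·10.38^(-0.07551) = 288.1·0.83804 = 241.441.
Gain = 241.441 / 214.785 = 1.1241 → 1.124.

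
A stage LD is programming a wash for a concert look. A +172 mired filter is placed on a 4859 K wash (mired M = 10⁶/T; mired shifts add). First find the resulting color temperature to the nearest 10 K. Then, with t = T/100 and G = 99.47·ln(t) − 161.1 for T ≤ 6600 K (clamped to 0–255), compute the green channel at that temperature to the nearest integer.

M_in = 10⁶/4859 = 205.80; M_out = 205.80 + (+172) = 377.80.
T_out = 10⁶/377.80 = 2646.9 K → 2650 K; t = 26.5.
G = 99.47·ln 26.5 − 161.1 = 99.47·3.2771 − 161.1 = 164.878.
Rounded: 165.

165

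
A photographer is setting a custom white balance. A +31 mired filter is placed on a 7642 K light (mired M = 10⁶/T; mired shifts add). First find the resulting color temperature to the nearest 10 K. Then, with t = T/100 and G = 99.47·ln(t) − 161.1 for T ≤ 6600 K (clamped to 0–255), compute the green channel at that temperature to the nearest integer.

249

M_in = 10⁶/7642 = 130.86; M_out = 130.86 + (+31) = 161.86.
T_out = 10⁶/161.86 = 6178.3 K → 6180 K; t = 61.8.
G = 99.47·ln 61.8 − 161.1 = 99.47·4.1239 − 161.1 = 249.105.
Rounded: 249.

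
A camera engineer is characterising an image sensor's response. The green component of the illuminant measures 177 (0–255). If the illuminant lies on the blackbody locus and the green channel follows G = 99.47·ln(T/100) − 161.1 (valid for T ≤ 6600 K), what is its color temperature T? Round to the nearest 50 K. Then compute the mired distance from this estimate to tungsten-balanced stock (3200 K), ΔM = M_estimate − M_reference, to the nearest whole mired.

+21 mireds

ln t = (177 + 161.1) / 99.47 = 3.3990.
t = e^3.3990 = 29.935.
T = 100·t = 2993 K → 3000 K to the nearest 50 K.
M_estimate = 10⁶/3000 = 333.33; M_reference = 10⁶/3200 = 312.50.
ΔM = 333.33 − 312.50 = 20.83 → +21 mireds.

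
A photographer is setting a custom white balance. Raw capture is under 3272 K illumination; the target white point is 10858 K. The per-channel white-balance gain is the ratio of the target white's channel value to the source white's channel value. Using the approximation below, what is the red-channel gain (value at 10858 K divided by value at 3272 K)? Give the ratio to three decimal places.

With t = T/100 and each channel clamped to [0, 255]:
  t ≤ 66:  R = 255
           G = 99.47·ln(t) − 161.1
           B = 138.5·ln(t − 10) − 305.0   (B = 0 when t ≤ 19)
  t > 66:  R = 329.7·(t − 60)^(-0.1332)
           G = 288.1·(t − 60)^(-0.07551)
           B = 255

0.771

At 3272 K (t = 32.72):
  R = 255 by definition for t ≤ 66.
At 10858 K (t = 108.58):
  R = 329.7·(108.58 − 60)^(-0.1332) = 329.7·48.58^(-0.1332) = 329.7·0.59616 = 196.554.
Gain = 196.554 / 255.000 = 0.7708 → 0.771.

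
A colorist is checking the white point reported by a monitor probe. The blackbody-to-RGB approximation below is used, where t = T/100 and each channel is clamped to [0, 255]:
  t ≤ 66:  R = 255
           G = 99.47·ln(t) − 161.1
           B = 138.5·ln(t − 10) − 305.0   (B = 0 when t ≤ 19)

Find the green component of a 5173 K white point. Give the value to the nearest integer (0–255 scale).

231

t = 5173/100 = 51.73; the t ≤ 66 branch applies.
G = 99.47·ln 51.73 − 161.1 = 99.47·3.9460 − 161.1 = 231.412.
Rounded: 231.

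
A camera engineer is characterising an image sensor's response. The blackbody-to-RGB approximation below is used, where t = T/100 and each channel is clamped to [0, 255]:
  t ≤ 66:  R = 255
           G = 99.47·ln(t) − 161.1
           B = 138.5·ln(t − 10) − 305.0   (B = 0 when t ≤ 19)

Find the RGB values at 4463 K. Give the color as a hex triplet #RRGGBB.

#FFD9BA

t = 4463/100 = 44.63; the t ≤ 66 branch applies.
R = 255 by definition for t ≤ 66.
G = 99.47·ln 44.63 − 161.1 = 99.47·3.7984 − 161.1 = 216.727.
B = 138.5·ln(44.63 − 10) − 305.0 = 138.5·ln 34.63 − 305.0 = 138.5·3.5447 − 305.0 = 185.944.
Rounded: (255, 217, 186).
In hex: #FFD9BA.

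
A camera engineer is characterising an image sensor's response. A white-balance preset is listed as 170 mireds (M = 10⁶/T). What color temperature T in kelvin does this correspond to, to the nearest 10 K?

5880 K

T = 10⁶ / 170 = 5882.35 K → 5880 K.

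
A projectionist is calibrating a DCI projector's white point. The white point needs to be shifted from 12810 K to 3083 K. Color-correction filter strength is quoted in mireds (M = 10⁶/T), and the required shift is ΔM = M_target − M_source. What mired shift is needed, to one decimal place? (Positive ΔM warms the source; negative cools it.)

+246.3 mireds

M_source = 10⁶/12810 = 78.064; M_target = 10⁶/3083 = 324.359.
ΔM = 324.359 − 78.064 = 246.295 → +246.3 mireds, a warming shift.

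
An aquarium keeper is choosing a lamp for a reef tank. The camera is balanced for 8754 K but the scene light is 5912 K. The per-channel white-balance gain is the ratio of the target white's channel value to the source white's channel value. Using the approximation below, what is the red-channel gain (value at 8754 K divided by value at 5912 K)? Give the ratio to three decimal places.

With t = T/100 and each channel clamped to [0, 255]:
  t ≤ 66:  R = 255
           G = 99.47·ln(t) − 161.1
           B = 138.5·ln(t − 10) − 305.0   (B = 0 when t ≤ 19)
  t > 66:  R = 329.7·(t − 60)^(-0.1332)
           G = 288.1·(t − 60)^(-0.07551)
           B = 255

0.831

At 5912 K (t = 59.12):
  R = 255 by definition for t ≤ 66.
At 8754 K (t = 87.54):
  R = 329.7·(87.54 − 60)^(-0.1332) = 329.7·27.54^(-0.1332) = 329.7·0.64298 = 211.990.
Gain = 211.990 / 255.000 = 0.8313 → 0.831.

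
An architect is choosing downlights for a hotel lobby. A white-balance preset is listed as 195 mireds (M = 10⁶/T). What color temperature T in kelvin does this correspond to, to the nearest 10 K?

T = 10⁶ / 195 = 5128.21 K → 5130 K.

5130 K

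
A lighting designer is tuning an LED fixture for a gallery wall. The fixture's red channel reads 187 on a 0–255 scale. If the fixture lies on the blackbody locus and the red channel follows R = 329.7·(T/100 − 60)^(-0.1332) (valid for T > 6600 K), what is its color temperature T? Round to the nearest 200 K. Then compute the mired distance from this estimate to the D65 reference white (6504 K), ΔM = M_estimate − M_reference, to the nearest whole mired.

(t − 60)^(-0.1332) = 187/329.7 = 0.56718.
t − 60 = 0.56718^(1/-0.1332) = 0.56718^(-7.508) = 70.620, so t = 130.620.
T = 100·t = 13062 K → 13000 K to the nearest 200 K.
M_estimate = 10⁶/13000 = 76.92; M_reference = 10⁶/6504 = 153.75.
ΔM = 76.92 − 153.75 = -76.83 → -77 mireds.

-77 mireds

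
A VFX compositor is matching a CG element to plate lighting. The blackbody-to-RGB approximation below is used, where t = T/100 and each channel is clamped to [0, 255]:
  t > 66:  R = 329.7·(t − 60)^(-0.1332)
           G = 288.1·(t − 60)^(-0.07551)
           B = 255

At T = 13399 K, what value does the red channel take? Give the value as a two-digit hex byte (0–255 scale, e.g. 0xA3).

0xBA

t = 13399/100 = 133.99; the t > 66 branch applies.
R = 329.7·(133.99 − 60)^(-0.1332) = 329.7·73.99^(-0.1332) = 329.7·0.56367 = 185.843.
Rounded: 186; in hex, 0xBA.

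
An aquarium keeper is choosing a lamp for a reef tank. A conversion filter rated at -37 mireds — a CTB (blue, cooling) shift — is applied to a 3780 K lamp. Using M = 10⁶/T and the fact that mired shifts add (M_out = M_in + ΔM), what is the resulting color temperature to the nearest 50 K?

4400 K

M_in = 10⁶/3780 = 264.55 mireds.
M_out = 264.55 + (-37) = 227.55 mireds.
T_out = 10⁶/227.55 = 4394.6 K → 4400 K.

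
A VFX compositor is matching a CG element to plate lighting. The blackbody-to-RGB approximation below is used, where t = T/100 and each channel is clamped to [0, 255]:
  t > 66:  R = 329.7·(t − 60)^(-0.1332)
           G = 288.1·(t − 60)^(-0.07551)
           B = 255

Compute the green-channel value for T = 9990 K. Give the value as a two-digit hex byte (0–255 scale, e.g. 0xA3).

0xDA

t = 9990/100 = 99.9; the t > 66 branch applies.
G = 288.1·(99.9 − 60)^(-0.07551) = 288.1·39.9^(-0.07551) = 288.1·0.75703 = 218.099.
Rounded: 218; in hex, 0xDA.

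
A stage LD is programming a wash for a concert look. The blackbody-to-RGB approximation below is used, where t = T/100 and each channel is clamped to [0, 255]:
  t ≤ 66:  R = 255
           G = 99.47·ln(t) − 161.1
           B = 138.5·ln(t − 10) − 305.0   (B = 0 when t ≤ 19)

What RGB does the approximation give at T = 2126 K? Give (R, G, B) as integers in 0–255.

(255, 143, 30)

t = 2126/100 = 21.26; the t ≤ 66 branch applies.
R = 255 by definition for t ≤ 66.
G = 99.47·ln 21.26 − 161.1 = 99.47·3.0568 − 161.1 = 142.963.
B = 138.5·ln(21.26 − 10) − 305.0 = 138.5·ln 11.26 − 305.0 = 138.5·2.4213 − 305.0 = 30.344.
Rounded: (255, 143, 30).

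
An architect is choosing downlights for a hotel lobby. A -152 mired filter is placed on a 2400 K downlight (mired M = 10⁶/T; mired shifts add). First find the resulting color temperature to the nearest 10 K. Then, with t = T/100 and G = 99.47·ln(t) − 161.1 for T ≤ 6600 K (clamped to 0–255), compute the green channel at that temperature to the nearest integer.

200

M_in = 10⁶/2400 = 416.67; M_out = 416.67 + (-152) = 264.67.
T_out = 10⁶/264.67 = 3778.3 K → 3780 K; t = 37.8.
G = 99.47·ln 37.8 − 161.1 = 99.47·3.6323 − 161.1 = 200.206.
Rounded: 200.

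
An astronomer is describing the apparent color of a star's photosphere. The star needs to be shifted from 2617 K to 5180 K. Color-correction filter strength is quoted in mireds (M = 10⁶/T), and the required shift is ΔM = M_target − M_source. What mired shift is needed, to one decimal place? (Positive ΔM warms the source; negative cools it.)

-189.1 mireds

M_source = 10⁶/2617 = 382.117; M_target = 10⁶/5180 = 193.050.
ΔM = 193.050 − 382.117 = -189.067 → -189.1 mireds, a cooling shift.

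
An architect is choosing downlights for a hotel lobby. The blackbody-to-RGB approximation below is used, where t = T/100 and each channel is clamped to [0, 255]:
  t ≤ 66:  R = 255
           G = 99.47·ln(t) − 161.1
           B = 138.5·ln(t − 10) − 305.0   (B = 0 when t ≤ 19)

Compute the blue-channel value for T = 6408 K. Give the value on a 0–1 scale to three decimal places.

0.971

t = 6408/100 = 64.08; the t ≤ 66 branch applies.
B = 138.5·ln(64.08 − 10) − 305.0 = 138.5·ln 54.08 − 305.0 = 138.5·3.9905 − 305.0 = 247.679.
On a 0–1 scale: 247.679/255 = 0.9713 → 0.971.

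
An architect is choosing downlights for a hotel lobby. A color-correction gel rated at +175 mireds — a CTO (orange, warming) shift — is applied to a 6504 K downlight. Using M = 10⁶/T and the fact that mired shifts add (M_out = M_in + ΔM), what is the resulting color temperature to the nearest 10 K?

3040 K

M_in = 10⁶/6504 = 153.75 mireds.
M_out = 153.75 + (+175) = 328.75 mireds.
T_out = 10⁶/328.75 = 3041.8 K → 3040 K.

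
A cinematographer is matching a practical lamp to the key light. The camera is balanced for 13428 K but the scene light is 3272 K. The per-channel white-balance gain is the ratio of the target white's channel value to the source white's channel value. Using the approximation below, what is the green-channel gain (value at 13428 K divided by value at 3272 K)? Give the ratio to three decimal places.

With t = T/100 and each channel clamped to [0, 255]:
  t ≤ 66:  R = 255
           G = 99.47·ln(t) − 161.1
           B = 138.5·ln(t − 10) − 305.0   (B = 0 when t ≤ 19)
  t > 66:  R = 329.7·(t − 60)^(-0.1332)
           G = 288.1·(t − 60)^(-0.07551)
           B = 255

1.120

At 3272 K (t = 32.72):
  G = 99.47·ln 32.72 − 161.1 = 99.47·3.4880 − 161.1 = 185.850.
At 13428 K (t = 134.28):
  G = 288.1·(134.28 − 60)^(-0.07551) = 288.1·74.28^(-0.07551) = 288.1·0.72232 = 208.101.
Gain = 208.101 / 185.850 = 1.1197 → 1.120.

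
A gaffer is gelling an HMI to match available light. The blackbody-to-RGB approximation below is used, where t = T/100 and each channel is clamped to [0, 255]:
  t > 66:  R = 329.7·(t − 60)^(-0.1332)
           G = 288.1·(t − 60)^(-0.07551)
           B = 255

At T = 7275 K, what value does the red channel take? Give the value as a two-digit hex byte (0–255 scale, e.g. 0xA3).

0xEB

t = 7275/100 = 72.75; the t > 66 branch applies.
R = 329.7·(72.75 − 60)^(-0.1332) = 329.7·12.75^(-0.1332) = 329.7·0.71244 = 234.890.
Rounded: 235; in hex, 0xEB.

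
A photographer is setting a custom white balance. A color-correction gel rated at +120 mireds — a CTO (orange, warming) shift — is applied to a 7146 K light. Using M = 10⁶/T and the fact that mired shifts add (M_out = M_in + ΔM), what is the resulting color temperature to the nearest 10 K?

3850 K

M_in = 10⁶/7146 = 139.94 mireds.
M_out = 139.94 + (+120) = 259.94 mireds.
T_out = 10⁶/259.94 = 3847.1 K → 3850 K.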